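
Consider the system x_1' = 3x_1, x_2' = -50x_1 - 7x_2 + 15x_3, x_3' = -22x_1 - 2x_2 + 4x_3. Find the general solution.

x_1(t) = c_3e^(3t), x_2(t) = -3c_1e^(-2t) + 5c_2e^(-t) - 14c_3e^(3t), x_3(t) = -c_1e^(-2t) + 2c_2e^(-t) - 6c_3e^(3t)

Coefficient matrix A = [[3, 0, 0], [-50, -7, 15], [-22, -2, 4]].
det(A - λI) = 0 gives eigenvalues λ = -2, -1, 3.
For λ=-2: eigenvector (0,-3,-1).
For λ=-1: eigenvector (0,5,2).
For λ=3: eigenvector (1,-14,-6).
General solution: c_1e^(-2t)(0,-3,-1) + c_2e^(-t)(0,5,2) + c_3e^(3t)(1,-14,-6).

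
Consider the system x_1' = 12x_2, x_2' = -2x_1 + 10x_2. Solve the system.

x_1(t) = -2c_1e^(6t) - 3c_2e^(4t), x_2(t) = -c_1e^(6t) - c_2e^(4t)

Coefficient matrix A = [[0, 12], [-2, 10]].
Characteristic polynomial det(A - λI) = λ^2 - 10λ + 24 = 0.
Eigenvalues λ = 6, 4.
For λ=6: (A-λI) row 1 is [-6, 12], so an eigenvector is (-2, -1).
For λ=4: (A-λI) row 1 is [-4, 12], so an eigenvector is (-3, -1).
General solution: c_1e^(6t)(-2,-1) + c_2e^(4t)(-3,-1).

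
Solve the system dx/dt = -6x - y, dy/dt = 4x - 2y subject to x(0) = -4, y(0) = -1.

x(t) = 9te^(-4t) - 4e^(-4t), y(t) = -18te^(-4t) - e^(-4t)

Coefficient matrix A = [[-6, -1], [4, -2]].
Characteristic polynomial det(A - λI) = λ^2 + 8λ + 16 = 0.
Single eigenvalue λ = -4 with algebraic multiplicity 2.
Eigenvector v = (1,-2); generalized eigenvector w with (A-λI)w=v is (1,-3).
General solution: e^(-4t)[K_1·v + K_2·(t·v + w)].
Applying x(0)=-4, y(0)=-1 gives K_1=-13, K_2=9.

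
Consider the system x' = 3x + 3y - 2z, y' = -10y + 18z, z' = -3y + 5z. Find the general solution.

x(t) = -K_1e^(-4t) + K_2e^(-t) + K_3e^(3t), y(t) = 3K_1e^(-4t) - 2K_2e^(-t), z(t) = K_1e^(-4t) - K_2e^(-t)

Coefficient matrix A = [[3, 3, -2], [0, -10, 18], [0, -3, 5]].
det(A - λI) = 0 gives eigenvalues λ = -4, -1, 3.
For λ=-4: eigenvector (-1,3,1).
For λ=-1: eigenvector (1,-2,-1).
For λ=3: eigenvector (1,0,0).
General solution: K_1e^(-4t)(-1,3,1) + K_2e^(-t)(1,-2,-1) + K_3e^(3t)(1,0,0).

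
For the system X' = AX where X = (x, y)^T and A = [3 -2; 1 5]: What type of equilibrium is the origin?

unstable spiral

A = [[3,-2],[1,5]]; det(A-λI) = λ^2 - 8λ + 17.
λ = 4 ± i: positive real part.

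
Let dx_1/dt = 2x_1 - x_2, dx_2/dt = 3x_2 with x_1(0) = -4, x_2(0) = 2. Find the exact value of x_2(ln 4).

128

A = [[2,-1],[0,3]]; eigenvalues λ = 2, 3.
Eigenvectors: (1,0) for λ=2, (-1,1) for λ=3.
From the initial condition, c_1 = -2, c_2 = 2.
x_2(ln 4) = (-2)(4^2)(0) + (2)(4^3)(1) = 128.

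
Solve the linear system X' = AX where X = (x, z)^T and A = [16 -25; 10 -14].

x(t) = C_1e^(t)sin(5t) + 2C_1e^(t)cos(5t) + 2C_2e^(t)sin(5t) - C_2e^(t)cos(5t), z(t) = C_1e^(t)sin(5t) + C_1e^(t)cos(5t) + C_2e^(t)sin(5t) - C_2e^(t)cos(5t)

Coefficient matrix A = [[16, -25], [10, -14]].
Characteristic polynomial det(A - λI) = λ^2 - 2λ + 26 = 0.
Eigenvalues λ = 1 ± 5i (complex conjugate pair).
For λ=1+5i: an eigenvector is (2,1) - i(1,1) = (2 - i, 1 - i).
A real fundamental pair from Re and Im of e^((1+5i)t)v: X_1 = e^(t)(cos(5t)·(2,1) + sin(5t)·(1,1)), X_2 = e^(t)(sin(5t)·(2,1) - cos(5t)·(1,1)).
General solution: C_1X_1 + C_2X_2.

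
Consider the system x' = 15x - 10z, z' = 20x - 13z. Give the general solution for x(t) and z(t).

Coefficient matrix A = [[15, -10], [20, -13]].
Characteristic polynomial det(A - λI) = λ^2 - 2λ + 5 = 0.
Eigenvalues λ = 1 ± 2i (complex conjugate pair).
For λ=1+2i: an eigenvector is (-2,-3) - i(1,1) = (-2 - i, -3 - i).
A real fundamental pair from Re and Im of e^((1+2i)t)v: X_1 = e^(t)(cos(2t)·(-2,-3) + sin(2t)·(1,1)), X_2 = e^(t)(sin(2t)·(-2,-3) - cos(2t)·(1,1)).
General solution: K_1X_1 + K_2X_2.

x(t) = K_1e^(t)sin(2t) - 2K_1e^(t)cos(2t) - 2K_2e^(t)sin(2t) - K_2e^(t)cos(2t), z(t) = K_1e^(t)sin(2t) - 3K_1e^(t)cos(2t) - 3K_2e^(t)sin(2t) - K_2e^(t)cos(2t)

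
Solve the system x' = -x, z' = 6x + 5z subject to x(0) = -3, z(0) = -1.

Coefficient matrix A = [[-1, 0], [6, 5]].
Characteristic polynomial det(A - λI) = λ^2 - 4λ - 5 = 0.
Eigenvalues λ = 5, -1.
For λ=5: (A-λI) row 1 is [-6, 0], so an eigenvector is (0, -1).
For λ=-1: (A-λI) row 2 is [6, 6], so an eigenvector is (1, -1).
General solution: K_1e^(5t)(0,-1) + K_2e^(-t)(1,-1).
Applying x(0)=-3, z(0)=-1 gives K_1=4, K_2=-3.

x(t) = -3e^(-t), z(t) = -4e^(5t) + 3e^(-t)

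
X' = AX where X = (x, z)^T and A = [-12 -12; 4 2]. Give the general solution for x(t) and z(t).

x(t) = -3c_1e^(-4t) - 2c_2e^(-6t), z(t) = 2c_1e^(-4t) + c_2e^(-6t)

Coefficient matrix A = [[-12, -12], [4, 2]].
Characteristic polynomial det(A - λI) = λ^2 + 10λ + 24 = 0.
Eigenvalues λ = -4, -6.
For λ=-4: (A-λI) row 1 is [-8, -12], so an eigenvector is (-3, 2).
For λ=-6: (A-λI) row 1 is [-6, -12], so an eigenvector is (-2, 1).
General solution: c_1e^(-4t)(-3,2) + c_2e^(-6t)(-2,1).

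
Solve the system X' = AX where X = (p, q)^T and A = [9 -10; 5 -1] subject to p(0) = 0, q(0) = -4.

Coefficient matrix A = [[9, -10], [5, -1]].
Characteristic polynomial det(A - λI) = λ^2 - 8λ + 41 = 0.
Eigenvalues λ = 4 ± 5i (complex conjugate pair).
For λ=4+5i: an eigenvector is (1,1) - i(-1,0) = (1 + i, 1).
A real fundamental pair from Re and Im of e^((4+5i)t)v: X_1 = e^(4t)(cos(5t)·(1,1) + sin(5t)·(-1,0)), X_2 = e^(4t)(sin(5t)·(1,1) - cos(5t)·(-1,0)).
General solution: K_1X_1 + K_2X_2.
Applying p(0)=0, q(0)=-4 gives K_1=-4, K_2=4.

p(t) = 8e^(4t)sin(5t), q(t) = 4e^(4t)sin(5t) - 4e^(4t)cos(5t)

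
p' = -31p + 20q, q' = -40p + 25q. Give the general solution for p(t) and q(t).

p(t) = -C_1e^(-3t)sin(4t) - 2C_1e^(-3t)cos(4t) - 2C_2e^(-3t)sin(4t) + C_2e^(-3t)cos(4t), q(t) = -C_1e^(-3t)sin(4t) - 3C_1e^(-3t)cos(4t) - 3C_2e^(-3t)sin(4t) + C_2e^(-3t)cos(4t)

Coefficient matrix A = [[-31, 20], [-40, 25]].
Characteristic polynomial det(A - λI) = λ^2 + 6λ + 25 = 0.
Eigenvalues λ = -3 ± 4i (complex conjugate pair).
For λ=-3+4i: an eigenvector is (-2,-3) - i(-1,-1) = (-2 + i, -3 + i).
A real fundamental pair from Re and Im of e^((-3+4i)t)v: X_1 = e^(-3t)(cos(4t)·(-2,-3) + sin(4t)·(-1,-1)), X_2 = e^(-3t)(sin(4t)·(-2,-3) - cos(4t)·(-1,-1)).
General solution: C_1X_1 + C_2X_2.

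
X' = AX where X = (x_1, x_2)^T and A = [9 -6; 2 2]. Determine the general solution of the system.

Coefficient matrix A = [[9, -6], [2, 2]].
Characteristic polynomial det(A - λI) = λ^2 - 11λ + 30 = 0.
Eigenvalues λ = 6, 5.
For λ=6: (A-λI) row 1 is [3, -6], so an eigenvector is (-2, -1).
For λ=5: (A-λI) row 1 is [4, -6], so an eigenvector is (3, 2).
General solution: c_1e^(6t)(-2,-1) + c_2e^(5t)(3,2).

x_1(t) = -2c_1e^(6t) + 3c_2e^(5t), x_2(t) = -c_1e^(6t) + 2c_2e^(5t)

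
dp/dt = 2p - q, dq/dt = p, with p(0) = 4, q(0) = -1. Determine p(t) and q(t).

p(t) = 5te^(t) + 4e^(t), q(t) = 5te^(t) - e^(t)

Coefficient matrix A = [[2, -1], [1, 0]].
Characteristic polynomial det(A - λI) = λ^2 - 2λ + 1 = 0.
Single eigenvalue λ = 1 with algebraic multiplicity 2.
Eigenvector v = (-1,-1); generalized eigenvector w with (A-λI)w=v is (-3,-2).
General solution: e^(t)[c_1·v + c_2·(t·v + w)].
Applying p(0)=4, q(0)=-1 gives c_1=11, c_2=-5.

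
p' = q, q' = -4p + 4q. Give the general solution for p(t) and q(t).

p(t) = -C_1e^(2t) - C_2te^(2t) + C_2e^(2t), q(t) = -2C_1e^(2t) - 2C_2te^(2t) + C_2e^(2t)

Coefficient matrix A = [[0, 1], [-4, 4]].
Characteristic polynomial det(A - λI) = λ^2 - 4λ + 4 = 0.
Single eigenvalue λ = 2 with algebraic multiplicity 2.
Eigenvector v = (-1,-2); generalized eigenvector w with (A-λI)w=v is (1,1).
General solution: e^(2t)[C_1·v + C_2·(t·v + w)].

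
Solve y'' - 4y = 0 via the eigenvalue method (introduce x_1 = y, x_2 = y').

Let x_1 = y, x_2 = y'. Then x_1' = x_2 and x_2' = 4x_1.
A = [[0,1],[4,0]]; det(A-λI) = λ^2 - 4.
Eigenvalues λ = -2, 2 with eigenvectors (1,-2), (1,2).

y(t) = C_1e^(-2t) + C_2e^(2t)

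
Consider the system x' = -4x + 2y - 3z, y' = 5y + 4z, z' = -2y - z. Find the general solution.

Coefficient matrix A = [[-4, 2, -3], [0, 5, 4], [0, -2, -1]].
det(A - λI) = 0 gives eigenvalues λ = -4, 1, 3.
For λ=-4: eigenvector (1,0,0).
For λ=1: eigenvector (-1,-1,1).
For λ=3: eigenvector (-1,-2,1).
General solution: K_1e^(-4t)(1,0,0) + K_2e^(t)(-1,-1,1) + K_3e^(3t)(-1,-2,1).

x(t) = K_1e^(-4t) - K_2e^(t) - K_3e^(3t), y(t) = -K_2e^(t) - 2K_3e^(3t), z(t) = K_2e^(t) + K_3e^(3t)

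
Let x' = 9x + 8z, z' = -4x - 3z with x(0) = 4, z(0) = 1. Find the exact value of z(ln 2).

A = [[9,8],[-4,-3]]; eigenvalues λ = 5, 1.
Eigenvectors: (-2,1) for λ=5, (1,-1) for λ=1.
From the initial condition, c_1 = -5, c_2 = -6.
z(ln 2) = (-5)(2^5)(1) + (-6)(2^1)(-1) = -148.

-148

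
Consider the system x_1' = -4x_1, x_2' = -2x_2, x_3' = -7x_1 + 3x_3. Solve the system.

Coefficient matrix A = [[-4, 0, 0], [0, -2, 0], [-7, 0, 3]].
det(A - λI) = 0 gives eigenvalues λ = 3, -2, -4.
For λ=3: eigenvector (0,0,1).
For λ=-2: eigenvector (0,1,0).
For λ=-4: eigenvector (1,0,1).
General solution: K_1e^(3t)(0,0,1) + K_2e^(-2t)(0,1,0) + K_3e^(-4t)(1,0,1).

x_1(t) = K_3e^(-4t), x_2(t) = K_2e^(-2t), x_3(t) = K_1e^(3t) + K_3e^(-4t)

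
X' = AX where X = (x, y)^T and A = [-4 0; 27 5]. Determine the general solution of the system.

x(t) = C_1e^(-4t), y(t) = -3C_1e^(-4t) + C_2e^(5t)

Coefficient matrix A = [[-4, 0], [27, 5]].
Characteristic polynomial det(A - λI) = λ^2 - λ - 20 = 0.
Eigenvalues λ = -4, 5.
For λ=-4: (A-λI) row 2 is [27, 9], so an eigenvector is (1, -3).
For λ=5: (A-λI) row 1 is [-9, 0], so an eigenvector is (0, 1).
General solution: C_1e^(-4t)(1,-3) + C_2e^(5t)(0,1).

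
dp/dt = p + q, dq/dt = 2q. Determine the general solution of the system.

Coefficient matrix A = [[1, 1], [0, 2]].
Characteristic polynomial det(A - λI) = λ^2 - 3λ + 2 = 0.
Eigenvalues λ = 1, 2.
For λ=1: (A-λI) row 1 is [0, 1], so an eigenvector is (-1, 0).
For λ=2: (A-λI) row 1 is [-1, 1], so an eigenvector is (1, 1).
General solution: K_1e^(t)(-1,0) + K_2e^(2t)(1,1).

p(t) = -K_1e^(t) + K_2e^(2t), q(t) = K_2e^(2t)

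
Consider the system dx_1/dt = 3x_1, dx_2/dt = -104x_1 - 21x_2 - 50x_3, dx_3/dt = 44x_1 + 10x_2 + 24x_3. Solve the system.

Coefficient matrix A = [[3, 0, 0], [-104, -21, -50], [44, 10, 24]].
det(A - λI) = 0 gives eigenvalues λ = 3, -1, 4.
For λ=3: eigenvector (1,4,-4).
For λ=-1: eigenvector (0,5,-2).
For λ=4: eigenvector (0,-2,1).
General solution: C_1e^(3t)(1,4,-4) + C_2e^(-t)(0,5,-2) + C_3e^(4t)(0,-2,1).

x_1(t) = C_1e^(3t), x_2(t) = 4C_1e^(3t) + 5C_2e^(-t) - 2C_3e^(4t), x_3(t) = -4C_1e^(3t) - 2C_2e^(-t) + C_3e^(4t)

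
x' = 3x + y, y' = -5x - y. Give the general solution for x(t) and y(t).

Coefficient matrix A = [[3, 1], [-5, -1]].
Characteristic polynomial det(A - λI) = λ^2 - 2λ + 2 = 0.
Eigenvalues λ = 1 ± i (complex conjugate pair).
For λ=1+i: an eigenvector is (0,1) - i(1,-2) = (0 - i, 1 + 2i).
A real fundamental pair from Re and Im of e^((1+i)t)v: X_1 = e^(t)(cos(t)·(0,1) + sin(t)·(1,-2)), X_2 = e^(t)(sin(t)·(0,1) - cos(t)·(1,-2)).
General solution: K_1X_1 + K_2X_2.

x(t) = K_1e^(t)sin(t) - K_2e^(t)cos(t), y(t) = -2K_1e^(t)sin(t) + K_1e^(t)cos(t) + K_2e^(t)sin(t) + 2K_2e^(t)cos(t)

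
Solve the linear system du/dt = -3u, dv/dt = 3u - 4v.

u(t) = -C_2e^(-3t), v(t) = -C_1e^(-4t) - 3C_2e^(-3t)

Coefficient matrix A = [[-3, 0], [3, -4]].
Characteristic polynomial det(A - λI) = λ^2 + 7λ + 12 = 0.
Eigenvalues λ = -4, -3.
For λ=-4: (A-λI) row 1 is [1, 0], so an eigenvector is (0, -1).
For λ=-3: (A-λI) row 2 is [3, -1], so an eigenvector is (-1, -3).
General solution: C_1e^(-4t)(0,-1) + C_2e^(-3t)(-1,-3).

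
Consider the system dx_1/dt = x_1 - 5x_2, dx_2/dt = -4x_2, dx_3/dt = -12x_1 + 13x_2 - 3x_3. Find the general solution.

x_1(t) = c_1e^(t) + c_3e^(-4t), x_2(t) = c_3e^(-4t), x_3(t) = -3c_1e^(t) + c_2e^(-3t) - c_3e^(-4t)

Coefficient matrix A = [[1, -5, 0], [0, -4, 0], [-12, 13, -3]].
det(A - λI) = 0 gives eigenvalues λ = 1, -3, -4.
For λ=1: eigenvector (1,0,-3).
For λ=-3: eigenvector (0,0,1).
For λ=-4: eigenvector (1,1,-1).
General solution: c_1e^(t)(1,0,-3) + c_2e^(-3t)(0,0,1) + c_3e^(-4t)(1,1,-1).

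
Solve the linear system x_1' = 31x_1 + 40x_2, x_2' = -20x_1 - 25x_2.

x_1(t) = c_1e^(3t)sin(4t) + 3c_1e^(3t)cos(4t) + 3c_2e^(3t)sin(4t) - c_2e^(3t)cos(4t), x_2(t) = -c_1e^(3t)sin(4t) - 2c_1e^(3t)cos(4t) - 2c_2e^(3t)sin(4t) + c_2e^(3t)cos(4t)

Coefficient matrix A = [[31, 40], [-20, -25]].
Characteristic polynomial det(A - λI) = λ^2 - 6λ + 25 = 0.
Eigenvalues λ = 3 ± 4i (complex conjugate pair).
For λ=3+4i: an eigenvector is (3,-2) - i(1,-1) = (3 - i, -2 + i).
A real fundamental pair from Re and Im of e^((3+4i)t)v: X_1 = e^(3t)(cos(4t)·(3,-2) + sin(4t)·(1,-1)), X_2 = e^(3t)(sin(4t)·(3,-2) - cos(4t)·(1,-1)).
General solution: c_1X_1 + c_2X_2.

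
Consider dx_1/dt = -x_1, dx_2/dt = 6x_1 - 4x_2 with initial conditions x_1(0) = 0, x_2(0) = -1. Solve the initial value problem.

Coefficient matrix A = [[-1, 0], [6, -4]].
Characteristic polynomial det(A - λI) = λ^2 + 5λ + 4 = 0.
Eigenvalues λ = -4, -1.
For λ=-4: (A-λI) row 1 is [3, 0], so an eigenvector is (0, 1).
For λ=-1: (A-λI) row 2 is [6, -3], so an eigenvector is (-1, -2).
General solution: C_1e^(-4t)(0,1) + C_2e^(-t)(-1,-2).
Applying x_1(0)=0, x_2(0)=-1 gives C_1=-1, C_2=0.

x_1(t) = 0, x_2(t) = -e^(-4t)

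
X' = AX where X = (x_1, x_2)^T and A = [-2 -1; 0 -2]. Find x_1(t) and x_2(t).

x_1(t) = c_1e^(-2t) + c_2te^(-2t) + 3c_2e^(-2t), x_2(t) = -c_2e^(-2t)

Coefficient matrix A = [[-2, -1], [0, -2]].
Characteristic polynomial det(A - λI) = λ^2 + 4λ + 4 = 0.
Single eigenvalue λ = -2 with algebraic multiplicity 2.
Eigenvector v = (1,0); generalized eigenvector w with (A-λI)w=v is (3,-1).
General solution: e^(-2t)[c_1·v + c_2·(t·v + w)].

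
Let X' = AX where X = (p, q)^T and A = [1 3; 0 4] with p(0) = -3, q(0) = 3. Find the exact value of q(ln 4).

A = [[1,3],[0,4]]; eigenvalues λ = 1, 4.
Eigenvectors: (1,0) for λ=1, (-1,-1) for λ=4.
From the initial condition, c_1 = -6, c_2 = -3.
q(ln 4) = (-6)(4^1)(0) + (-3)(4^4)(-1) = 768.

768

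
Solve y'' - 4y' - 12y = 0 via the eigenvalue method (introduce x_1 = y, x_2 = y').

Let x_1 = y, x_2 = y'. Then x_1' = x_2 and x_2' = 12x_1 + 4x_2.
A = [[0,1],[12,4]]; det(A-λI) = λ^2 - 4λ - 12.
Eigenvalues λ = 6, -2 with eigenvectors (1,6), (1,-2).

y(t) = c_1e^(6t) + c_2e^(-2t)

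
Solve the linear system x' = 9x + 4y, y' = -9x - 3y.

x(t) = 2K_1e^(3t) + 2K_2te^(3t) - K_2e^(3t), y(t) = -3K_1e^(3t) - 3K_2te^(3t) + 2K_2e^(3t)

Coefficient matrix A = [[9, 4], [-9, -3]].
Characteristic polynomial det(A - λI) = λ^2 - 6λ + 9 = 0.
Single eigenvalue λ = 3 with algebraic multiplicity 2.
Eigenvector v = (2,-3); generalized eigenvector w with (A-λI)w=v is (-1,2).
General solution: e^(3t)[K_1·v + K_2·(t·v + w)].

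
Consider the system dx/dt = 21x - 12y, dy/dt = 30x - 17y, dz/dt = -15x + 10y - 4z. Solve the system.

Coefficient matrix A = [[21, -12, 0], [30, -17, 0], [-15, 10, -4]].
det(A - λI) = 0 gives eigenvalues λ = 3, 1, -4.
For λ=3: eigenvector (-2,-3,0).
For λ=1: eigenvector (3,5,1).
For λ=-4: eigenvector (0,0,1).
General solution: K_1e^(3t)(-2,-3,0) + K_2e^(t)(3,5,1) + K_3e^(-4t)(0,0,1).

x(t) = -2K_1e^(3t) + 3K_2e^(t), y(t) = -3K_1e^(3t) + 5K_2e^(t), z(t) = K_2e^(t) + K_3e^(-4t)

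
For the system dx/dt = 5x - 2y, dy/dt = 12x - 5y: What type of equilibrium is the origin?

A = [[5,-2],[12,-5]]; det(A-λI) = λ^2 - 1.
λ = -1, 1: opposite signs.

saddle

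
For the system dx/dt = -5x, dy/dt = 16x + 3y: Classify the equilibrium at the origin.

saddle

A = [[-5,0],[16,3]]; det(A-λI) = λ^2 + 2λ - 15.
λ = -5, 3: opposite signs.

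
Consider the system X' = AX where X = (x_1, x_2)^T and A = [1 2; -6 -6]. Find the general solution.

Coefficient matrix A = [[1, 2], [-6, -6]].
Characteristic polynomial det(A - λI) = λ^2 + 5λ + 6 = 0.
Eigenvalues λ = -3, -2.
For λ=-3: (A-λI) row 1 is [4, 2], so an eigenvector is (1, -2).
For λ=-2: (A-λI) row 1 is [3, 2], so an eigenvector is (2, -3).
General solution: K_1e^(-3t)(1,-2) + K_2e^(-2t)(2,-3).

x_1(t) = K_1e^(-3t) + 2K_2e^(-2t), x_2(t) = -2K_1e^(-3t) - 3K_2e^(-2t)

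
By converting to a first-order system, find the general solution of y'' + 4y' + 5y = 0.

y(t) = C_1e^(-2t)cos(t) + C_2e^(-2t)sin(t)

Let x_1 = y, x_2 = y'. Then x_1' = x_2 and x_2' = -5x_1 - 4x_2.
A = [[0,1],[-5,-4]]; det(A-λI) = λ^2 + 4λ + 5.
Eigenvalues λ = -2 ± i.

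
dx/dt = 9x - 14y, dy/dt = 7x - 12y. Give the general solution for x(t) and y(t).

x(t) = -2K_1e^(2t) + K_2e^(-5t), y(t) = -K_1e^(2t) + K_2e^(-5t)

Coefficient matrix A = [[9, -14], [7, -12]].
Characteristic polynomial det(A - λI) = λ^2 + 3λ - 10 = 0.
Eigenvalues λ = 2, -5.
For λ=2: (A-λI) row 1 is [7, -14], so an eigenvector is (-2, -1).
For λ=-5: (A-λI) row 1 is [14, -14], so an eigenvector is (1, 1).
General solution: K_1e^(2t)(-2,-1) + K_2e^(-5t)(1,1).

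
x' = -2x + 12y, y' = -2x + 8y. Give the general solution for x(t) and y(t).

Coefficient matrix A = [[-2, 12], [-2, 8]].
Characteristic polynomial det(A - λI) = λ^2 - 6λ + 8 = 0.
Eigenvalues λ = 2, 4.
For λ=2: (A-λI) row 1 is [-4, 12], so an eigenvector is (-3, -1).
For λ=4: (A-λI) row 1 is [-6, 12], so an eigenvector is (-2, -1).
General solution: C_1e^(2t)(-3,-1) + C_2e^(4t)(-2,-1).

x(t) = -3C_1e^(2t) - 2C_2e^(4t), y(t) = -C_1e^(2t) - C_2e^(4t)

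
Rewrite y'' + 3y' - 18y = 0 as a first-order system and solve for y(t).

Let x_1 = y, x_2 = y'. Then x_1' = x_2 and x_2' = 18x_1 - 3x_2.
A = [[0,1],[18,-3]]; det(A-λI) = λ^2 + 3λ - 18.
Eigenvalues λ = -6, 3 with eigenvectors (1,-6), (1,3).

y(t) = C_1e^(-6t) + C_2e^(3t)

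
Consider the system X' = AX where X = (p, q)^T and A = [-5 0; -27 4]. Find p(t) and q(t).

Coefficient matrix A = [[-5, 0], [-27, 4]].
Characteristic polynomial det(A - λI) = λ^2 + λ - 20 = 0.
Eigenvalues λ = -5, 4.
For λ=-5: (A-λI) row 2 is [-27, 9], so an eigenvector is (1, 3).
For λ=4: (A-λI) row 1 is [-9, 0], so an eigenvector is (0, -1).
General solution: c_1e^(-5t)(1,3) + c_2e^(4t)(0,-1).

p(t) = c_1e^(-5t), q(t) = 3c_1e^(-5t) - c_2e^(4t)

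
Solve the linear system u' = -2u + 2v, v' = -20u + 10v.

u(t) = -K_1e^(4t)sin(2t) + K_2e^(4t)cos(2t), v(t) = -3K_1e^(4t)sin(2t) - K_1e^(4t)cos(2t) - K_2e^(4t)sin(2t) + 3K_2e^(4t)cos(2t)

Coefficient matrix A = [[-2, 2], [-20, 10]].
Characteristic polynomial det(A - λI) = λ^2 - 8λ + 20 = 0.
Eigenvalues λ = 4 ± 2i (complex conjugate pair).
For λ=4+2i: an eigenvector is (0,-1) - i(-1,-3) = (0 + i, -1 + 3i).
A real fundamental pair from Re and Im of e^((4+2i)t)v: X_1 = e^(4t)(cos(2t)·(0,-1) + sin(2t)·(-1,-3)), X_2 = e^(4t)(sin(2t)·(0,-1) - cos(2t)·(-1,-3)).
General solution: K_1X_1 + K_2X_2.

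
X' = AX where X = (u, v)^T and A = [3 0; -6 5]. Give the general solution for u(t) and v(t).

Coefficient matrix A = [[3, 0], [-6, 5]].
Characteristic polynomial det(A - λI) = λ^2 - 8λ + 15 = 0.
Eigenvalues λ = 5, 3.
For λ=5: (A-λI) row 1 is [-2, 0], so an eigenvector is (0, -1).
For λ=3: (A-λI) row 2 is [-6, 2], so an eigenvector is (1, 3).
General solution: C_1e^(5t)(0,-1) + C_2e^(3t)(1,3).

u(t) = C_2e^(3t), v(t) = -C_1e^(5t) + 3C_2e^(3t)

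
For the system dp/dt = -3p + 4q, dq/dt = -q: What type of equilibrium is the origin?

stable node

A = [[-3,4],[0,-1]]; det(A-λI) = λ^2 + 4λ + 3.
λ = -1, -3: both negative.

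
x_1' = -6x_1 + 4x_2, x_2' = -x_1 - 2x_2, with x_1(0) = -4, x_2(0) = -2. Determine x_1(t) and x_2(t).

Coefficient matrix A = [[-6, 4], [-1, -2]].
Characteristic polynomial det(A - λI) = λ^2 + 8λ + 16 = 0.
Single eigenvalue λ = -4 with algebraic multiplicity 2.
Eigenvector v = (2,1); generalized eigenvector w with (A-λI)w=v is (1,1).
General solution: e^(-4t)[K_1·v + K_2·(t·v + w)].
Applying x_1(0)=-4, x_2(0)=-2 gives K_1=-2, K_2=0.

x_1(t) = -4e^(-4t), x_2(t) = -2e^(-4t)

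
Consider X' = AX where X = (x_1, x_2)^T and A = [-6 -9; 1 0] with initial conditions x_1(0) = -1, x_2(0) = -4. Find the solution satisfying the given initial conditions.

Coefficient matrix A = [[-6, -9], [1, 0]].
Characteristic polynomial det(A - λI) = λ^2 + 6λ + 9 = 0.
Single eigenvalue λ = -3 with algebraic multiplicity 2.
Eigenvector v = (-3,1); generalized eigenvector w with (A-λI)w=v is (-2,1).
General solution: e^(-3t)[K_1·v + K_2·(t·v + w)].
Applying x_1(0)=-1, x_2(0)=-4 gives K_1=9, K_2=-13.

x_1(t) = 39te^(-3t) - e^(-3t), x_2(t) = -13te^(-3t) - 4e^(-3t)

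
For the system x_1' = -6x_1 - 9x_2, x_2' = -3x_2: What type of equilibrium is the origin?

stable node

A = [[-6,-9],[0,-3]]; det(A-λI) = λ^2 + 9λ + 18.
λ = -3, -6: both negative.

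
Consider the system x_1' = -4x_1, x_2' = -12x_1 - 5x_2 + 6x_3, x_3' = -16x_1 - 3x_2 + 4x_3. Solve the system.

Coefficient matrix A = [[-4, 0, 0], [-12, -5, 6], [-16, -3, 4]].
det(A - λI) = 0 gives eigenvalues λ = -4, -2, 1.
For λ=-4: eigenvector (1,0,2).
For λ=-2: eigenvector (0,2,1).
For λ=1: eigenvector (0,-1,-1).
General solution: C_1e^(-4t)(1,0,2) + C_2e^(-2t)(0,2,1) + C_3e^(t)(0,-1,-1).

x_1(t) = C_1e^(-4t), x_2(t) = 2C_2e^(-2t) - C_3e^(t), x_3(t) = 2C_1e^(-4t) + C_2e^(-2t) - C_3e^(t)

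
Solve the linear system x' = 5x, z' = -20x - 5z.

Coefficient matrix A = [[5, 0], [-20, -5]].
Characteristic polynomial det(A - λI) = λ^2 - 25 = 0.
Eigenvalues λ = -5, 5.
For λ=-5: (A-λI) row 1 is [10, 0], so an eigenvector is (0, 1).
For λ=5: (A-λI) row 2 is [-20, -10], so an eigenvector is (-1, 2).
General solution: C_1e^(-5t)(0,1) + C_2e^(5t)(-1,2).

x(t) = -C_2e^(5t), z(t) = C_1e^(-5t) + 2C_2e^(5t)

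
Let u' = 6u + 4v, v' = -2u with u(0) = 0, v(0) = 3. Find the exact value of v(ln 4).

-672

A = [[6,4],[-2,0]]; eigenvalues λ = 4, 2.
Eigenvectors: (-2,1) for λ=4, (-1,1) for λ=2.
From the initial condition, c_1 = -3, c_2 = 6.
v(ln 4) = (-3)(4^4)(1) + (6)(4^2)(1) = -672.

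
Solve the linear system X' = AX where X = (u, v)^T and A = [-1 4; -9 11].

Coefficient matrix A = [[-1, 4], [-9, 11]].
Characteristic polynomial det(A - λI) = λ^2 - 10λ + 25 = 0.
Single eigenvalue λ = 5 with algebraic multiplicity 2.
Eigenvector v = (-2,-3); generalized eigenvector w with (A-λI)w=v is (1,1).
General solution: e^(5t)[c_1·v + c_2·(t·v + w)].

u(t) = -2c_1e^(5t) - 2c_2te^(5t) + c_2e^(5t), v(t) = -3c_1e^(5t) - 3c_2te^(5t) + c_2e^(5t)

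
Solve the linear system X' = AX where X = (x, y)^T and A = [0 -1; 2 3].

x(t) = -K_1e^(2t) - K_2e^(t), y(t) = 2K_1e^(2t) + K_2e^(t)

Coefficient matrix A = [[0, -1], [2, 3]].
Characteristic polynomial det(A - λI) = λ^2 - 3λ + 2 = 0.
Eigenvalues λ = 2, 1.
For λ=2: (A-λI) row 1 is [-2, -1], so an eigenvector is (-1, 2).
For λ=1: (A-λI) row 1 is [-1, -1], so an eigenvector is (-1, 1).
General solution: K_1e^(2t)(-1,2) + K_2e^(t)(-1,1).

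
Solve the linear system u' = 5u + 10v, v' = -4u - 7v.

u(t) = -c_1e^(-t)sin(2t) - 2c_1e^(-t)cos(2t) - 2c_2e^(-t)sin(2t) + c_2e^(-t)cos(2t), v(t) = c_1e^(-t)sin(2t) + c_1e^(-t)cos(2t) + c_2e^(-t)sin(2t) - c_2e^(-t)cos(2t)

Coefficient matrix A = [[5, 10], [-4, -7]].
Characteristic polynomial det(A - λI) = λ^2 + 2λ + 5 = 0.
Eigenvalues λ = -1 ± 2i (complex conjugate pair).
For λ=-1+2i: an eigenvector is (-2,1) - i(-1,1) = (-2 + i, 1 - i).
A real fundamental pair from Re and Im of e^((-1+2i)t)v: X_1 = e^(-t)(cos(2t)·(-2,1) + sin(2t)·(-1,1)), X_2 = e^(-t)(sin(2t)·(-2,1) - cos(2t)·(-1,1)).
General solution: c_1X_1 + c_2X_2.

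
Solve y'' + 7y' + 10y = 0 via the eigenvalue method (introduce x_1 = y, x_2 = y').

y(t) = K_1e^(-5t) + K_2e^(-2t)

Let x_1 = y, x_2 = y'. Then x_1' = x_2 and x_2' = -10x_1 - 7x_2.
A = [[0,1],[-10,-7]]; det(A-λI) = λ^2 + 7λ + 10.
Eigenvalues λ = -5, -2 with eigenvectors (1,-5), (1,-2).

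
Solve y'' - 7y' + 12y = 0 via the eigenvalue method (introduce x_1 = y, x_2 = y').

Let x_1 = y, x_2 = y'. Then x_1' = x_2 and x_2' = -12x_1 + 7x_2.
A = [[0,1],[-12,7]]; det(A-λI) = λ^2 - 7λ + 12.
Eigenvalues λ = 4, 3 with eigenvectors (1,4), (1,3).

y(t) = C_1e^(4t) + C_2e^(3t)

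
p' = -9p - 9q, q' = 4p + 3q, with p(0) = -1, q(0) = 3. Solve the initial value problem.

Coefficient matrix A = [[-9, -9], [4, 3]].
Characteristic polynomial det(A - λI) = λ^2 + 6λ + 9 = 0.
Single eigenvalue λ = -3 with algebraic multiplicity 2.
Eigenvector v = (-3,2); generalized eigenvector w with (A-λI)w=v is (2,-1).
General solution: e^(-3t)[K_1·v + K_2·(t·v + w)].
Applying p(0)=-1, q(0)=3 gives K_1=5, K_2=7.

p(t) = -21te^(-3t) - e^(-3t), q(t) = 14te^(-3t) + 3e^(-3t)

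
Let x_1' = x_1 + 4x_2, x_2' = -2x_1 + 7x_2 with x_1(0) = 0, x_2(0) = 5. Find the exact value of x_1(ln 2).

A = [[1,4],[-2,7]]; eigenvalues λ = 5, 3.
Eigenvectors: (-1,-1) for λ=5, (2,1) for λ=3.
From the initial condition, c_1 = -10, c_2 = -5.
x_1(ln 2) = (-10)(2^5)(-1) + (-5)(2^3)(2) = 240.

240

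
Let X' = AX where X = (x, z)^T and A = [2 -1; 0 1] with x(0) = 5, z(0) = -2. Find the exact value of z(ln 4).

A = [[2,-1],[0,1]]; eigenvalues λ = 2, 1.
Eigenvectors: (-1,0) for λ=2, (1,1) for λ=1.
From the initial condition, c_1 = -7, c_2 = -2.
z(ln 4) = (-7)(4^2)(0) + (-2)(4^1)(1) = -8.

-8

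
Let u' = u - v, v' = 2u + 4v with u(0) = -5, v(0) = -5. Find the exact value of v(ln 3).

-405

A = [[1,-1],[2,4]]; eigenvalues λ = 3, 2.
Eigenvectors: (-1,2) for λ=3, (1,-1) for λ=2.
From the initial condition, c_1 = -10, c_2 = -15.
v(ln 3) = (-10)(3^3)(2) + (-15)(3^2)(-1) = -405.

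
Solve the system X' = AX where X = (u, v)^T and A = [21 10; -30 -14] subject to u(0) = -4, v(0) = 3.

u(t) = -10e^(6t) + 6e^(t), v(t) = 15e^(6t) - 12e^(t)

Coefficient matrix A = [[21, 10], [-30, -14]].
Characteristic polynomial det(A - λI) = λ^2 - 7λ + 6 = 0.
Eigenvalues λ = 6, 1.
For λ=6: (A-λI) row 1 is [15, 10], so an eigenvector is (-2, 3).
For λ=1: (A-λI) row 1 is [20, 10], so an eigenvector is (-1, 2).
General solution: C_1e^(6t)(-2,3) + C_2e^(t)(-1,2).
Applying u(0)=-4, v(0)=3 gives C_1=5, C_2=-6.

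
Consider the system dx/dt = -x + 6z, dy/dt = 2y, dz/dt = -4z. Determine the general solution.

Coefficient matrix A = [[-1, 0, 6], [0, 2, 0], [0, 0, -4]].
det(A - λI) = 0 gives eigenvalues λ = -1, -4, 2.
For λ=-1: eigenvector (1,0,0).
For λ=-4: eigenvector (-2,0,1).
For λ=2: eigenvector (0,1,0).
General solution: c_1e^(-t)(1,0,0) + c_2e^(-4t)(-2,0,1) + c_3e^(2t)(0,1,0).

x(t) = c_1e^(-t) - 2c_2e^(-4t), y(t) = c_3e^(2t), z(t) = c_2e^(-4t)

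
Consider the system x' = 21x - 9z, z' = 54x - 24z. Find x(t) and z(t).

x(t) = c_1e^(3t) + c_2e^(-6t), z(t) = 2c_1e^(3t) + 3c_2e^(-6t)

Coefficient matrix A = [[21, -9], [54, -24]].
Characteristic polynomial det(A - λI) = λ^2 + 3λ - 18 = 0.
Eigenvalues λ = 3, -6.
For λ=3: (A-λI) row 1 is [18, -9], so an eigenvector is (1, 2).
For λ=-6: (A-λI) row 1 is [27, -9], so an eigenvector is (1, 3).
General solution: c_1e^(3t)(1,2) + c_2e^(-6t)(1,3).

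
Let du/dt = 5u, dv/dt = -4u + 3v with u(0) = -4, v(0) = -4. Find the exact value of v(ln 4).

7424

A = [[5,0],[-4,3]]; eigenvalues λ = 5, 3.
Eigenvectors: (1,-2) for λ=5, (0,1) for λ=3.
From the initial condition, c_1 = -4, c_2 = -12.
v(ln 4) = (-4)(4^5)(-2) + (-12)(4^3)(1) = 7424.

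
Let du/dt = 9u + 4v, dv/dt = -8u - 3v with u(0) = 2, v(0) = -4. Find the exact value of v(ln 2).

-8

A = [[9,4],[-8,-3]]; eigenvalues λ = 5, 1.
Eigenvectors: (-1,1) for λ=5, (1,-2) for λ=1.
From the initial condition, c_1 = 0, c_2 = 2.
v(ln 2) = (0)(2^5)(1) + (2)(2^1)(-2) = -8.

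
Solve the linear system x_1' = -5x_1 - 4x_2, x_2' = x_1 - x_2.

x_1(t) = 2c_1e^(-3t) + 2c_2te^(-3t) + c_2e^(-3t), x_2(t) = -c_1e^(-3t) - c_2te^(-3t) - c_2e^(-3t)

Coefficient matrix A = [[-5, -4], [1, -1]].
Characteristic polynomial det(A - λI) = λ^2 + 6λ + 9 = 0.
Single eigenvalue λ = -3 with algebraic multiplicity 2.
Eigenvector v = (2,-1); generalized eigenvector w with (A-λI)w=v is (1,-1).
General solution: e^(-3t)[c_1·v + c_2·(t·v + w)].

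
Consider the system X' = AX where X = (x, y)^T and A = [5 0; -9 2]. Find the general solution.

Coefficient matrix A = [[5, 0], [-9, 2]].
Characteristic polynomial det(A - λI) = λ^2 - 7λ + 10 = 0.
Eigenvalues λ = 5, 2.
For λ=5: (A-λI) row 2 is [-9, -3], so an eigenvector is (-1, 3).
For λ=2: (A-λI) row 1 is [3, 0], so an eigenvector is (0, -1).
General solution: C_1e^(5t)(-1,3) + C_2e^(2t)(0,-1).

x(t) = -C_1e^(5t), y(t) = 3C_1e^(5t) - C_2e^(2t)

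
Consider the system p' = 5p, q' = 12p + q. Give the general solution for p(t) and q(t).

Coefficient matrix A = [[5, 0], [12, 1]].
Characteristic polynomial det(A - λI) = λ^2 - 6λ + 5 = 0.
Eigenvalues λ = 1, 5.
For λ=1: (A-λI) row 1 is [4, 0], so an eigenvector is (0, 1).
For λ=5: (A-λI) row 2 is [12, -4], so an eigenvector is (-1, -3).
General solution: C_1e^(t)(0,1) + C_2e^(5t)(-1,-3).

p(t) = -C_2e^(5t), q(t) = C_1e^(t) - 3C_2e^(5t)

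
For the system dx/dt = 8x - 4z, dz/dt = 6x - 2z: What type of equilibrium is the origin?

unstable node

A = [[8,-4],[6,-2]]; det(A-λI) = λ^2 - 6λ + 8.
λ = 2, 4: both positive.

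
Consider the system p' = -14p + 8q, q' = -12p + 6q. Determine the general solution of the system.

p(t) = -2c_1e^(-2t) + c_2e^(-6t), q(t) = -3c_1e^(-2t) + c_2e^(-6t)

Coefficient matrix A = [[-14, 8], [-12, 6]].
Characteristic polynomial det(A - λI) = λ^2 + 8λ + 12 = 0.
Eigenvalues λ = -2, -6.
For λ=-2: (A-λI) row 1 is [-12, 8], so an eigenvector is (-2, -3).
For λ=-6: (A-λI) row 1 is [-8, 8], so an eigenvector is (1, 1).
General solution: c_1e^(-2t)(-2,-3) + c_2e^(-6t)(1,1).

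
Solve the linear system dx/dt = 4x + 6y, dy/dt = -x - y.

Coefficient matrix A = [[4, 6], [-1, -1]].
Characteristic polynomial det(A - λI) = λ^2 - 3λ + 2 = 0.
Eigenvalues λ = 1, 2.
For λ=1: (A-λI) row 1 is [3, 6], so an eigenvector is (-2, 1).
For λ=2: (A-λI) row 1 is [2, 6], so an eigenvector is (-3, 1).
General solution: c_1e^(t)(-2,1) + c_2e^(2t)(-3,1).

x(t) = -2c_1e^(t) - 3c_2e^(2t), y(t) = c_1e^(t) + c_2e^(2t)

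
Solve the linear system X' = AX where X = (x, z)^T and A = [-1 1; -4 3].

x(t) = K_1e^(t) + K_2te^(t) - 2K_2e^(t), z(t) = 2K_1e^(t) + 2K_2te^(t) - 3K_2e^(t)

Coefficient matrix A = [[-1, 1], [-4, 3]].
Characteristic polynomial det(A - λI) = λ^2 - 2λ + 1 = 0.
Single eigenvalue λ = 1 with algebraic multiplicity 2.
Eigenvector v = (1,2); generalized eigenvector w with (A-λI)w=v is (-2,-3).
General solution: e^(t)[K_1·v + K_2·(t·v + w)].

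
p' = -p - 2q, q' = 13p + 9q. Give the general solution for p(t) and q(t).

Coefficient matrix A = [[-1, -2], [13, 9]].
Characteristic polynomial det(A - λI) = λ^2 - 8λ + 17 = 0.
Eigenvalues λ = 4 ± i (complex conjugate pair).
For λ=4+i: an eigenvector is (1,-2) - i(-1,3) = (1 + i, -2 - 3i).
A real fundamental pair from Re and Im of e^((4+i)t)v: X_1 = e^(4t)(cos(t)·(1,-2) + sin(t)·(-1,3)), X_2 = e^(4t)(sin(t)·(1,-2) - cos(t)·(-1,3)).
General solution: c_1X_1 + c_2X_2.

p(t) = -c_1e^(4t)sin(t) + c_1e^(4t)cos(t) + c_2e^(4t)sin(t) + c_2e^(4t)cos(t), q(t) = 3c_1e^(4t)sin(t) - 2c_1e^(4t)cos(t) - 2c_2e^(4t)sin(t) - 3c_2e^(4t)cos(t)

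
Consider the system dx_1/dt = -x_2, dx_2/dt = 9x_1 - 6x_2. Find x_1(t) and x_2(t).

x_1(t) = C_1e^(-3t) + C_2te^(-3t), x_2(t) = 3C_1e^(-3t) + 3C_2te^(-3t) - C_2e^(-3t)

Coefficient matrix A = [[0, -1], [9, -6]].
Characteristic polynomial det(A - λI) = λ^2 + 6λ + 9 = 0.
Single eigenvalue λ = -3 with algebraic multiplicity 2.
Eigenvector v = (1,3); generalized eigenvector w with (A-λI)w=v is (0,-1).
General solution: e^(-3t)[C_1·v + C_2·(t·v + w)].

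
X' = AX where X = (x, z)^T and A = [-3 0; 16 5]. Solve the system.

x(t) = -c_1e^(-3t), z(t) = 2c_1e^(-3t) - c_2e^(5t)

Coefficient matrix A = [[-3, 0], [16, 5]].
Characteristic polynomial det(A - λI) = λ^2 - 2λ - 15 = 0.
Eigenvalues λ = -3, 5.
For λ=-3: (A-λI) row 2 is [16, 8], so an eigenvector is (-1, 2).
For λ=5: (A-λI) row 1 is [-8, 0], so an eigenvector is (0, -1).
General solution: c_1e^(-3t)(-1,2) + c_2e^(5t)(0,-1).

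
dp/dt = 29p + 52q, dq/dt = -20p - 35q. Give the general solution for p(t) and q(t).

p(t) = -2C_1e^(-3t)sin(4t) + 3C_1e^(-3t)cos(4t) + 3C_2e^(-3t)sin(4t) + 2C_2e^(-3t)cos(4t), q(t) = C_1e^(-3t)sin(4t) - 2C_1e^(-3t)cos(4t) - 2C_2e^(-3t)sin(4t) - C_2e^(-3t)cos(4t)

Coefficient matrix A = [[29, 52], [-20, -35]].
Characteristic polynomial det(A - λI) = λ^2 + 6λ + 25 = 0.
Eigenvalues λ = -3 ± 4i (complex conjugate pair).
For λ=-3+4i: an eigenvector is (3,-2) - i(-2,1) = (3 + 2i, -2 - i).
A real fundamental pair from Re and Im of e^((-3+4i)t)v: X_1 = e^(-3t)(cos(4t)·(3,-2) + sin(4t)·(-2,1)), X_2 = e^(-3t)(sin(4t)·(3,-2) - cos(4t)·(-2,1)).
General solution: C_1X_1 + C_2X_2.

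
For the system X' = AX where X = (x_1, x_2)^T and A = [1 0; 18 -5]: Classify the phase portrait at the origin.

A = [[1,0],[18,-5]]; det(A-λI) = λ^2 + 4λ - 5.
λ = -5, 1: opposite signs.

saddle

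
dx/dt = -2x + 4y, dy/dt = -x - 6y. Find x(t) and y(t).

Coefficient matrix A = [[-2, 4], [-1, -6]].
Characteristic polynomial det(A - λI) = λ^2 + 8λ + 16 = 0.
Single eigenvalue λ = -4 with algebraic multiplicity 2.
Eigenvector v = (2,-1); generalized eigenvector w with (A-λI)w=v is (1,0).
General solution: e^(-4t)[c_1·v + c_2·(t·v + w)].

x(t) = 2c_1e^(-4t) + 2c_2te^(-4t) + c_2e^(-4t), y(t) = -c_1e^(-4t) - c_2te^(-4t)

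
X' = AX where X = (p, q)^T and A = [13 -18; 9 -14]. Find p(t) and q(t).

Coefficient matrix A = [[13, -18], [9, -14]].
Characteristic polynomial det(A - λI) = λ^2 + λ - 20 = 0.
Eigenvalues λ = -5, 4.
For λ=-5: (A-λI) row 1 is [18, -18], so an eigenvector is (-1, -1).
For λ=4: (A-λI) row 1 is [9, -18], so an eigenvector is (-2, -1).
General solution: c_1e^(-5t)(-1,-1) + c_2e^(4t)(-2,-1).

p(t) = -c_1e^(-5t) - 2c_2e^(4t), q(t) = -c_1e^(-5t) - c_2e^(4t)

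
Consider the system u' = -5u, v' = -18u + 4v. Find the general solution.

u(t) = C_1e^(-5t), v(t) = 2C_1e^(-5t) + C_2e^(4t)

Coefficient matrix A = [[-5, 0], [-18, 4]].
Characteristic polynomial det(A - λI) = λ^2 + λ - 20 = 0.
Eigenvalues λ = -5, 4.
For λ=-5: (A-λI) row 2 is [-18, 9], so an eigenvector is (1, 2).
For λ=4: (A-λI) row 1 is [-9, 0], so an eigenvector is (0, 1).
General solution: C_1e^(-5t)(1,2) + C_2e^(4t)(0,1).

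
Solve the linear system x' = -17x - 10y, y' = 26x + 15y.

x(t) = -2C_1e^(-t)sin(2t) - C_1e^(-t)cos(2t) - C_2e^(-t)sin(2t) + 2C_2e^(-t)cos(2t), y(t) = 3C_1e^(-t)sin(2t) + 2C_1e^(-t)cos(2t) + 2C_2e^(-t)sin(2t) - 3C_2e^(-t)cos(2t)

Coefficient matrix A = [[-17, -10], [26, 15]].
Characteristic polynomial det(A - λI) = λ^2 + 2λ + 5 = 0.
Eigenvalues λ = -1 ± 2i (complex conjugate pair).
For λ=-1+2i: an eigenvector is (-1,2) - i(-2,3) = (-1 + 2i, 2 - 3i).
A real fundamental pair from Re and Im of e^((-1+2i)t)v: X_1 = e^(-t)(cos(2t)·(-1,2) + sin(2t)·(-2,3)), X_2 = e^(-t)(sin(2t)·(-1,2) - cos(2t)·(-2,3)).
General solution: C_1X_1 + C_2X_2.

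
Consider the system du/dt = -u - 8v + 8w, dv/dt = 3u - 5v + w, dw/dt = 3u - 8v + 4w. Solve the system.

Coefficient matrix A = [[-1, -8, 8], [3, -5, 1], [3, -8, 4]].
det(A - λI) = 0 gives eigenvalues λ = -1, 3, -4.
For λ=-1: eigenvector (1,1,1).
For λ=3: eigenvector (-2,-1,-2).
For λ=-4: eigenvector (0,1,1).
General solution: C_1e^(-t)(1,1,1) + C_2e^(3t)(-2,-1,-2) + C_3e^(-4t)(0,1,1).

u(t) = C_1e^(-t) - 2C_2e^(3t), v(t) = C_1e^(-t) - C_2e^(3t) + C_3e^(-4t), w(t) = C_1e^(-t) - 2C_2e^(3t) + C_3e^(-4t)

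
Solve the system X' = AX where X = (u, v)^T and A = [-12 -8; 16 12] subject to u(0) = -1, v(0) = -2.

u(t) = 3e^(4t) - 4e^(-4t), v(t) = -6e^(4t) + 4e^(-4t)

Coefficient matrix A = [[-12, -8], [16, 12]].
Characteristic polynomial det(A - λI) = λ^2 - 16 = 0.
Eigenvalues λ = 4, -4.
For λ=4: (A-λI) row 1 is [-16, -8], so an eigenvector is (1, -2).
For λ=-4: (A-λI) row 1 is [-8, -8], so an eigenvector is (1, -1).
General solution: C_1e^(4t)(1,-2) + C_2e^(-4t)(1,-1).
Applying u(0)=-1, v(0)=-2 gives C_1=3, C_2=-4.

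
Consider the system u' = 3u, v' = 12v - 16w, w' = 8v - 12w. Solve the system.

Coefficient matrix A = [[3, 0, 0], [0, 12, -16], [0, 8, -12]].
det(A - λI) = 0 gives eigenvalues λ = 4, -4, 3.
For λ=4: eigenvector (0,-2,-1).
For λ=-4: eigenvector (0,1,1).
For λ=3: eigenvector (1,0,0).
General solution: K_1e^(4t)(0,-2,-1) + K_2e^(-4t)(0,1,1) + K_3e^(3t)(1,0,0).

u(t) = K_3e^(3t), v(t) = -2K_1e^(4t) + K_2e^(-4t), w(t) = -K_1e^(4t) + K_2e^(-4t)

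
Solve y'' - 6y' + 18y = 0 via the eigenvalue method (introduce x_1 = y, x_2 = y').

Let x_1 = y, x_2 = y'. Then x_1' = x_2 and x_2' = -18x_1 + 6x_2.
A = [[0,1],[-18,6]]; det(A-λI) = λ^2 - 6λ + 18.
Eigenvalues λ = 3 ± 3i.

y(t) = c_1e^(3t)cos(3t) + c_2e^(3t)sin(3t)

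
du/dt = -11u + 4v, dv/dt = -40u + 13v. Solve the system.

u(t) = -K_1e^(t)sin(4t) + K_2e^(t)cos(4t), v(t) = -3K_1e^(t)sin(4t) - K_1e^(t)cos(4t) - K_2e^(t)sin(4t) + 3K_2e^(t)cos(4t)

Coefficient matrix A = [[-11, 4], [-40, 13]].
Characteristic polynomial det(A - λI) = λ^2 - 2λ + 17 = 0.
Eigenvalues λ = 1 ± 4i (complex conjugate pair).
For λ=1+4i: an eigenvector is (0,-1) - i(-1,-3) = (0 + i, -1 + 3i).
A real fundamental pair from Re and Im of e^((1+4i)t)v: X_1 = e^(t)(cos(4t)·(0,-1) + sin(4t)·(-1,-3)), X_2 = e^(t)(sin(4t)·(0,-1) - cos(4t)·(-1,-3)).
General solution: K_1X_1 + K_2X_2.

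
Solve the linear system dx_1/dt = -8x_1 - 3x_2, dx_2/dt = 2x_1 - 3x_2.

x_1(t) = -C_1e^(-5t) + 3C_2e^(-6t), x_2(t) = C_1e^(-5t) - 2C_2e^(-6t)

Coefficient matrix A = [[-8, -3], [2, -3]].
Characteristic polynomial det(A - λI) = λ^2 + 11λ + 30 = 0.
Eigenvalues λ = -5, -6.
For λ=-5: (A-λI) row 1 is [-3, -3], so an eigenvector is (-1, 1).
For λ=-6: (A-λI) row 1 is [-2, -3], so an eigenvector is (3, -2).
General solution: C_1e^(-5t)(-1,1) + C_2e^(-6t)(3,-2).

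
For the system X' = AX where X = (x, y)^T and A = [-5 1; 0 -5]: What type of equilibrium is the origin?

A = [[-5,1],[0,-5]]; det(A-λI) = λ^2 + 10λ + 25.
repeated λ = -5 with a single eigenvector.

stable improper node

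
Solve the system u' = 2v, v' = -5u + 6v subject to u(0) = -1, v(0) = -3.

Coefficient matrix A = [[0, 2], [-5, 6]].
Characteristic polynomial det(A - λI) = λ^2 - 6λ + 10 = 0.
Eigenvalues λ = 3 ± i (complex conjugate pair).
For λ=3+i: an eigenvector is (-1,-2) - i(-1,-1) = (-1 + i, -2 + i).
A real fundamental pair from Re and Im of e^((3+i)t)v: X_1 = e^(3t)(cos(t)·(-1,-2) + sin(t)·(-1,-1)), X_2 = e^(3t)(sin(t)·(-1,-2) - cos(t)·(-1,-1)).
General solution: c_1X_1 + c_2X_2.
Applying u(0)=-1, v(0)=-3 gives c_1=2, c_2=1.

u(t) = -3e^(3t)sin(t) - e^(3t)cos(t), v(t) = -4e^(3t)sin(t) - 3e^(3t)cos(t)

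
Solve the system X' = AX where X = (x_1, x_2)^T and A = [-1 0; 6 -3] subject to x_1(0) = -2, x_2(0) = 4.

x_1(t) = -2e^(-t), x_2(t) = -6e^(-t) + 10e^(-3t)

Coefficient matrix A = [[-1, 0], [6, -3]].
Characteristic polynomial det(A - λI) = λ^2 + 4λ + 3 = 0.
Eigenvalues λ = -3, -1.
For λ=-3: (A-λI) row 1 is [2, 0], so an eigenvector is (0, -1).
For λ=-1: (A-λI) row 2 is [6, -2], so an eigenvector is (-1, -3).
General solution: K_1e^(-3t)(0,-1) + K_2e^(-t)(-1,-3).
Applying x_1(0)=-2, x_2(0)=4 gives K_1=-10, K_2=2.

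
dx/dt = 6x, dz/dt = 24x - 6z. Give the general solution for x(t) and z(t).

Coefficient matrix A = [[6, 0], [24, -6]].
Characteristic polynomial det(A - λI) = λ^2 - 36 = 0.
Eigenvalues λ = -6, 6.
For λ=-6: (A-λI) row 1 is [12, 0], so an eigenvector is (0, -1).
For λ=6: (A-λI) row 2 is [24, -12], so an eigenvector is (1, 2).
General solution: K_1e^(-6t)(0,-1) + K_2e^(6t)(1,2).

x(t) = K_2e^(6t), z(t) = -K_1e^(-6t) + 2K_2e^(6t)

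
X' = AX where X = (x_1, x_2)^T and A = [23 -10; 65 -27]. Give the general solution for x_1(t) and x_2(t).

Coefficient matrix A = [[23, -10], [65, -27]].
Characteristic polynomial det(A - λI) = λ^2 + 4λ + 29 = 0.
Eigenvalues λ = -2 ± 5i (complex conjugate pair).
For λ=-2+5i: an eigenvector is (-1,-3) - i(1,2) = (-1 - i, -3 - 2i).
A real fundamental pair from Re and Im of e^((-2+5i)t)v: X_1 = e^(-2t)(cos(5t)·(-1,-3) + sin(5t)·(1,2)), X_2 = e^(-2t)(sin(5t)·(-1,-3) - cos(5t)·(1,2)).
General solution: c_1X_1 + c_2X_2.

x_1(t) = c_1e^(-2t)sin(5t) - c_1e^(-2t)cos(5t) - c_2e^(-2t)sin(5t) - c_2e^(-2t)cos(5t), x_2(t) = 2c_1e^(-2t)sin(5t) - 3c_1e^(-2t)cos(5t) - 3c_2e^(-2t)sin(5t) - 2c_2e^(-2t)cos(5t)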